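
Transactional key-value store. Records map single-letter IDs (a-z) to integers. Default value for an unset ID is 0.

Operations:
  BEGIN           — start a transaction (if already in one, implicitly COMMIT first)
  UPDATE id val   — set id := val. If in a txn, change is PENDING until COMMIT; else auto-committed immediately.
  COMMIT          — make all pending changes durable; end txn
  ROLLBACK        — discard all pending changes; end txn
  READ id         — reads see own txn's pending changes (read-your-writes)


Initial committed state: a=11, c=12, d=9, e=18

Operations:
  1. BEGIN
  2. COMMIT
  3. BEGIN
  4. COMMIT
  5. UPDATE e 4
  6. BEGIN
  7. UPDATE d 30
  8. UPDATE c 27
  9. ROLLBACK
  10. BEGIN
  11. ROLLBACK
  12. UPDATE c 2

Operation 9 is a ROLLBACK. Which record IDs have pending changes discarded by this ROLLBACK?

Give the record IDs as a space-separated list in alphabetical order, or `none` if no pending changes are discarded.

Initial committed: {a=11, c=12, d=9, e=18}
Op 1: BEGIN: in_txn=True, pending={}
Op 2: COMMIT: merged [] into committed; committed now {a=11, c=12, d=9, e=18}
Op 3: BEGIN: in_txn=True, pending={}
Op 4: COMMIT: merged [] into committed; committed now {a=11, c=12, d=9, e=18}
Op 5: UPDATE e=4 (auto-commit; committed e=4)
Op 6: BEGIN: in_txn=True, pending={}
Op 7: UPDATE d=30 (pending; pending now {d=30})
Op 8: UPDATE c=27 (pending; pending now {c=27, d=30})
Op 9: ROLLBACK: discarded pending ['c', 'd']; in_txn=False
Op 10: BEGIN: in_txn=True, pending={}
Op 11: ROLLBACK: discarded pending []; in_txn=False
Op 12: UPDATE c=2 (auto-commit; committed c=2)
ROLLBACK at op 9 discards: ['c', 'd']

Answer: c d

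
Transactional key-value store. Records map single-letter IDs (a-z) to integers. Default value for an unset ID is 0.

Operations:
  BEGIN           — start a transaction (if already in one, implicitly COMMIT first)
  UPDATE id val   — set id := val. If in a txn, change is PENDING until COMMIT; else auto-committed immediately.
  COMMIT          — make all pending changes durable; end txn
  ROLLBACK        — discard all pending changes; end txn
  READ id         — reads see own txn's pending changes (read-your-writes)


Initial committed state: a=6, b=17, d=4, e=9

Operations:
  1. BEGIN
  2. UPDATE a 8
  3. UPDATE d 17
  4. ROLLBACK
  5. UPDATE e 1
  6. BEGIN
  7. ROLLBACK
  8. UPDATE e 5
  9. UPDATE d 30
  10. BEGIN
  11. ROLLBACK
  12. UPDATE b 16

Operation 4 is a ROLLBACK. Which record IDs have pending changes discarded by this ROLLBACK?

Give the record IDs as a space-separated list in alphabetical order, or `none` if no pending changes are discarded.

Initial committed: {a=6, b=17, d=4, e=9}
Op 1: BEGIN: in_txn=True, pending={}
Op 2: UPDATE a=8 (pending; pending now {a=8})
Op 3: UPDATE d=17 (pending; pending now {a=8, d=17})
Op 4: ROLLBACK: discarded pending ['a', 'd']; in_txn=False
Op 5: UPDATE e=1 (auto-commit; committed e=1)
Op 6: BEGIN: in_txn=True, pending={}
Op 7: ROLLBACK: discarded pending []; in_txn=False
Op 8: UPDATE e=5 (auto-commit; committed e=5)
Op 9: UPDATE d=30 (auto-commit; committed d=30)
Op 10: BEGIN: in_txn=True, pending={}
Op 11: ROLLBACK: discarded pending []; in_txn=False
Op 12: UPDATE b=16 (auto-commit; committed b=16)
ROLLBACK at op 4 discards: ['a', 'd']

Answer: a d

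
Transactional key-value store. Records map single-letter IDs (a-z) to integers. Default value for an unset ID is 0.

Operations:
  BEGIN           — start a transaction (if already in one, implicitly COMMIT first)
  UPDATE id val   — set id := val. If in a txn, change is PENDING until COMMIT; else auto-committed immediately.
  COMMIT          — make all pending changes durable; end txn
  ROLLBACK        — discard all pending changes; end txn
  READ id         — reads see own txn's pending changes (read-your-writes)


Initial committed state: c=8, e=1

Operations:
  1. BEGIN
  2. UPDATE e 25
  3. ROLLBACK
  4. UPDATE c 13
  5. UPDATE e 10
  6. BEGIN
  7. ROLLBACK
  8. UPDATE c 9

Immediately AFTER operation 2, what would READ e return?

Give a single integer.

Answer: 25

Derivation:
Initial committed: {c=8, e=1}
Op 1: BEGIN: in_txn=True, pending={}
Op 2: UPDATE e=25 (pending; pending now {e=25})
After op 2: visible(e) = 25 (pending={e=25}, committed={c=8, e=1})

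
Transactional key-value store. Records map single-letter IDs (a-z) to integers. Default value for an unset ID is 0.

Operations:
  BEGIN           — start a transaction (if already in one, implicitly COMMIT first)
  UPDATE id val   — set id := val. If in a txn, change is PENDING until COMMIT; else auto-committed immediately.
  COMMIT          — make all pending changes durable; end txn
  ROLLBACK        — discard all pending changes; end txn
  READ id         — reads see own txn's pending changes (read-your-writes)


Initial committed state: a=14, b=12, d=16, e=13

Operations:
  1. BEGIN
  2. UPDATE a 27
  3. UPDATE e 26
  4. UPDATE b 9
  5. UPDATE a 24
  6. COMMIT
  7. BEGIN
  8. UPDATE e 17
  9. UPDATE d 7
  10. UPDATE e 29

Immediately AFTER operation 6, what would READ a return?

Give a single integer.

Initial committed: {a=14, b=12, d=16, e=13}
Op 1: BEGIN: in_txn=True, pending={}
Op 2: UPDATE a=27 (pending; pending now {a=27})
Op 3: UPDATE e=26 (pending; pending now {a=27, e=26})
Op 4: UPDATE b=9 (pending; pending now {a=27, b=9, e=26})
Op 5: UPDATE a=24 (pending; pending now {a=24, b=9, e=26})
Op 6: COMMIT: merged ['a', 'b', 'e'] into committed; committed now {a=24, b=9, d=16, e=26}
After op 6: visible(a) = 24 (pending={}, committed={a=24, b=9, d=16, e=26})

Answer: 24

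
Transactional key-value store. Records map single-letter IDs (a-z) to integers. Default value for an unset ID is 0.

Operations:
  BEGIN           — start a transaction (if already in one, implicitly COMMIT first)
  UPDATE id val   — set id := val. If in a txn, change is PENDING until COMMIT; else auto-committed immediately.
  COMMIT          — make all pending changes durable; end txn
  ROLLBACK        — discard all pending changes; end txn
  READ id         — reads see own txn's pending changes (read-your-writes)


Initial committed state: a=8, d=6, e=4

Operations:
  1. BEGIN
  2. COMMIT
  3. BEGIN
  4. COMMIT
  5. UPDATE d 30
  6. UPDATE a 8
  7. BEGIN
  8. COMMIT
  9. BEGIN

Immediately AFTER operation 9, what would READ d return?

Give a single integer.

Initial committed: {a=8, d=6, e=4}
Op 1: BEGIN: in_txn=True, pending={}
Op 2: COMMIT: merged [] into committed; committed now {a=8, d=6, e=4}
Op 3: BEGIN: in_txn=True, pending={}
Op 4: COMMIT: merged [] into committed; committed now {a=8, d=6, e=4}
Op 5: UPDATE d=30 (auto-commit; committed d=30)
Op 6: UPDATE a=8 (auto-commit; committed a=8)
Op 7: BEGIN: in_txn=True, pending={}
Op 8: COMMIT: merged [] into committed; committed now {a=8, d=30, e=4}
Op 9: BEGIN: in_txn=True, pending={}
After op 9: visible(d) = 30 (pending={}, committed={a=8, d=30, e=4})

Answer: 30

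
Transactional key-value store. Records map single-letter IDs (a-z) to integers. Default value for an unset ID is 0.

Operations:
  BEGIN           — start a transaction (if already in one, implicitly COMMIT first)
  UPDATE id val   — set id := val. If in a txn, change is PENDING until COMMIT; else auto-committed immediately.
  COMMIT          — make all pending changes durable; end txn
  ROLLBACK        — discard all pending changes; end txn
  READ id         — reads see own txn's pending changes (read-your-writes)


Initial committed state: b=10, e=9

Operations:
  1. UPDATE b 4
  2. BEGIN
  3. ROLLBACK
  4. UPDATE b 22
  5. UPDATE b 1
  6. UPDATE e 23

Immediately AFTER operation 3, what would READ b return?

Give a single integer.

Initial committed: {b=10, e=9}
Op 1: UPDATE b=4 (auto-commit; committed b=4)
Op 2: BEGIN: in_txn=True, pending={}
Op 3: ROLLBACK: discarded pending []; in_txn=False
After op 3: visible(b) = 4 (pending={}, committed={b=4, e=9})

Answer: 4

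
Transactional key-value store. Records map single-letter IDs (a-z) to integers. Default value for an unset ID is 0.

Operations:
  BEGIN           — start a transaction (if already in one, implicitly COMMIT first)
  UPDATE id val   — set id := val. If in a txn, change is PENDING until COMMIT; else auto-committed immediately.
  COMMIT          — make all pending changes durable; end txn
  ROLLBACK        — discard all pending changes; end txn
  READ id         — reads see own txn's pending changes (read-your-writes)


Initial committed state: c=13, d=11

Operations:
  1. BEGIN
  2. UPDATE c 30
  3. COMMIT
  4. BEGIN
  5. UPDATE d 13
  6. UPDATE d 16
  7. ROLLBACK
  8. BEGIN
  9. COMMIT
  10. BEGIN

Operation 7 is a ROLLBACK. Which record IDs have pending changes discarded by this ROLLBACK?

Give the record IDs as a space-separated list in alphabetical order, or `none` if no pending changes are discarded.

Initial committed: {c=13, d=11}
Op 1: BEGIN: in_txn=True, pending={}
Op 2: UPDATE c=30 (pending; pending now {c=30})
Op 3: COMMIT: merged ['c'] into committed; committed now {c=30, d=11}
Op 4: BEGIN: in_txn=True, pending={}
Op 5: UPDATE d=13 (pending; pending now {d=13})
Op 6: UPDATE d=16 (pending; pending now {d=16})
Op 7: ROLLBACK: discarded pending ['d']; in_txn=False
Op 8: BEGIN: in_txn=True, pending={}
Op 9: COMMIT: merged [] into committed; committed now {c=30, d=11}
Op 10: BEGIN: in_txn=True, pending={}
ROLLBACK at op 7 discards: ['d']

Answer: d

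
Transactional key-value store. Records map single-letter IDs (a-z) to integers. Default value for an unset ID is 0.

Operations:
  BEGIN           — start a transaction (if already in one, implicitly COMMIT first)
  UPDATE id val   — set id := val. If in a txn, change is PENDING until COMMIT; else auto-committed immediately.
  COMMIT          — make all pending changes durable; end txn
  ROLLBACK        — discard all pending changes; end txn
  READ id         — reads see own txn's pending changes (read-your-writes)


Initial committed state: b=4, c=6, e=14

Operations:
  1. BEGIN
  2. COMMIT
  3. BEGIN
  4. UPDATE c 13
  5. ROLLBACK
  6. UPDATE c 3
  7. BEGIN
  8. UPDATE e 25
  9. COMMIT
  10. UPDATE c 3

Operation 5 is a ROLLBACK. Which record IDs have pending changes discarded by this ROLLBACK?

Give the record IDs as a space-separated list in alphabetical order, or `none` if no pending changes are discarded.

Answer: c

Derivation:
Initial committed: {b=4, c=6, e=14}
Op 1: BEGIN: in_txn=True, pending={}
Op 2: COMMIT: merged [] into committed; committed now {b=4, c=6, e=14}
Op 3: BEGIN: in_txn=True, pending={}
Op 4: UPDATE c=13 (pending; pending now {c=13})
Op 5: ROLLBACK: discarded pending ['c']; in_txn=False
Op 6: UPDATE c=3 (auto-commit; committed c=3)
Op 7: BEGIN: in_txn=True, pending={}
Op 8: UPDATE e=25 (pending; pending now {e=25})
Op 9: COMMIT: merged ['e'] into committed; committed now {b=4, c=3, e=25}
Op 10: UPDATE c=3 (auto-commit; committed c=3)
ROLLBACK at op 5 discards: ['c']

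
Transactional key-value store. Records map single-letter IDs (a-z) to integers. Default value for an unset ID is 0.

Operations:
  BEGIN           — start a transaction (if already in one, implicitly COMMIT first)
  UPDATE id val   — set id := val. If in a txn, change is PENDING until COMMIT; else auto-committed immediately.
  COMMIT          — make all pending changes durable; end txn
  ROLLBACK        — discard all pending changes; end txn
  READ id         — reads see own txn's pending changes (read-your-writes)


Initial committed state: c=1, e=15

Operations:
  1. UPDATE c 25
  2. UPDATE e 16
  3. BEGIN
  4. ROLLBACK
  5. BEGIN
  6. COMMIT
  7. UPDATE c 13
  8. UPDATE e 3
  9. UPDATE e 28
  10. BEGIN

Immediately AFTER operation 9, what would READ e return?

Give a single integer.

Answer: 28

Derivation:
Initial committed: {c=1, e=15}
Op 1: UPDATE c=25 (auto-commit; committed c=25)
Op 2: UPDATE e=16 (auto-commit; committed e=16)
Op 3: BEGIN: in_txn=True, pending={}
Op 4: ROLLBACK: discarded pending []; in_txn=False
Op 5: BEGIN: in_txn=True, pending={}
Op 6: COMMIT: merged [] into committed; committed now {c=25, e=16}
Op 7: UPDATE c=13 (auto-commit; committed c=13)
Op 8: UPDATE e=3 (auto-commit; committed e=3)
Op 9: UPDATE e=28 (auto-commit; committed e=28)
After op 9: visible(e) = 28 (pending={}, committed={c=13, e=28})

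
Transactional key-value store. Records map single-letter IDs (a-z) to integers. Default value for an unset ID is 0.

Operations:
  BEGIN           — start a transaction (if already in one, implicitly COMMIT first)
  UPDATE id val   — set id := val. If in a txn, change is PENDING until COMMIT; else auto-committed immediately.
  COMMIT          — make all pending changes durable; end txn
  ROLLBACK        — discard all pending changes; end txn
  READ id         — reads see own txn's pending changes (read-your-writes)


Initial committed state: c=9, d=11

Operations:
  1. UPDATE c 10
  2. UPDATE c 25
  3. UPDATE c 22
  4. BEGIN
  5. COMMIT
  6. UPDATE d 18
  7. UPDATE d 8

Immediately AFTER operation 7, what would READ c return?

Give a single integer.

Answer: 22

Derivation:
Initial committed: {c=9, d=11}
Op 1: UPDATE c=10 (auto-commit; committed c=10)
Op 2: UPDATE c=25 (auto-commit; committed c=25)
Op 3: UPDATE c=22 (auto-commit; committed c=22)
Op 4: BEGIN: in_txn=True, pending={}
Op 5: COMMIT: merged [] into committed; committed now {c=22, d=11}
Op 6: UPDATE d=18 (auto-commit; committed d=18)
Op 7: UPDATE d=8 (auto-commit; committed d=8)
After op 7: visible(c) = 22 (pending={}, committed={c=22, d=8})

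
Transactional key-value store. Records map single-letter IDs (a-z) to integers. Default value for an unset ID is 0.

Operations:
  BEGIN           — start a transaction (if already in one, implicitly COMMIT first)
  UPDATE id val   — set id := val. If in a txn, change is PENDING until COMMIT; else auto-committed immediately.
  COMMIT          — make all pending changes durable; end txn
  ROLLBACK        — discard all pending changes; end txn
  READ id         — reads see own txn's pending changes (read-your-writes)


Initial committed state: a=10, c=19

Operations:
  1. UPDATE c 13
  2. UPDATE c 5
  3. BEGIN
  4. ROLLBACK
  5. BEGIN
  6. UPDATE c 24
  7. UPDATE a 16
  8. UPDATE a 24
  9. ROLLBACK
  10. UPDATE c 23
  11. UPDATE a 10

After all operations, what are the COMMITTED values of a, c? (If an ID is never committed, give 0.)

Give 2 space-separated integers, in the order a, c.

Initial committed: {a=10, c=19}
Op 1: UPDATE c=13 (auto-commit; committed c=13)
Op 2: UPDATE c=5 (auto-commit; committed c=5)
Op 3: BEGIN: in_txn=True, pending={}
Op 4: ROLLBACK: discarded pending []; in_txn=False
Op 5: BEGIN: in_txn=True, pending={}
Op 6: UPDATE c=24 (pending; pending now {c=24})
Op 7: UPDATE a=16 (pending; pending now {a=16, c=24})
Op 8: UPDATE a=24 (pending; pending now {a=24, c=24})
Op 9: ROLLBACK: discarded pending ['a', 'c']; in_txn=False
Op 10: UPDATE c=23 (auto-commit; committed c=23)
Op 11: UPDATE a=10 (auto-commit; committed a=10)
Final committed: {a=10, c=23}

Answer: 10 23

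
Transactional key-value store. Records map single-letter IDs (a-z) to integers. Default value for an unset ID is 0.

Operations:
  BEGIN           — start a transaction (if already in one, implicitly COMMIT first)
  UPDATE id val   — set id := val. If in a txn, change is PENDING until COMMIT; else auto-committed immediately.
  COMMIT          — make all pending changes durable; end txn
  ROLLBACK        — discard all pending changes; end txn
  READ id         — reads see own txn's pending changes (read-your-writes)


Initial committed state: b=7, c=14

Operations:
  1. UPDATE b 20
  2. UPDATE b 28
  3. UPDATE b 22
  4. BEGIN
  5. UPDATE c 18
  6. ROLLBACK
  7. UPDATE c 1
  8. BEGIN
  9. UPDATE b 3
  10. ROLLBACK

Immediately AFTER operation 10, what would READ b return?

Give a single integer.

Initial committed: {b=7, c=14}
Op 1: UPDATE b=20 (auto-commit; committed b=20)
Op 2: UPDATE b=28 (auto-commit; committed b=28)
Op 3: UPDATE b=22 (auto-commit; committed b=22)
Op 4: BEGIN: in_txn=True, pending={}
Op 5: UPDATE c=18 (pending; pending now {c=18})
Op 6: ROLLBACK: discarded pending ['c']; in_txn=False
Op 7: UPDATE c=1 (auto-commit; committed c=1)
Op 8: BEGIN: in_txn=True, pending={}
Op 9: UPDATE b=3 (pending; pending now {b=3})
Op 10: ROLLBACK: discarded pending ['b']; in_txn=False
After op 10: visible(b) = 22 (pending={}, committed={b=22, c=1})

Answer: 22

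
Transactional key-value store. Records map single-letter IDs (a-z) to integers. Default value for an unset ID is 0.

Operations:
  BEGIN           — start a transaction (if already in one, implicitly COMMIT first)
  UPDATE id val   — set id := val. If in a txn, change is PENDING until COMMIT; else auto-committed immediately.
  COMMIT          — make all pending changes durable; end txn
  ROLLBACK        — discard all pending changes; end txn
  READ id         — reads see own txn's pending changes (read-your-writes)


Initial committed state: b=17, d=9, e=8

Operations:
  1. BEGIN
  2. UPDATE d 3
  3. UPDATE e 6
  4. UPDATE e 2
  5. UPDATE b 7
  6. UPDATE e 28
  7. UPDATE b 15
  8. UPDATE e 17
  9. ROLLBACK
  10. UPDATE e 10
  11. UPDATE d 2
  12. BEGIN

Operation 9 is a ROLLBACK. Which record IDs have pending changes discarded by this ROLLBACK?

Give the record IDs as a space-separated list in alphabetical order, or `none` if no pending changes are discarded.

Answer: b d e

Derivation:
Initial committed: {b=17, d=9, e=8}
Op 1: BEGIN: in_txn=True, pending={}
Op 2: UPDATE d=3 (pending; pending now {d=3})
Op 3: UPDATE e=6 (pending; pending now {d=3, e=6})
Op 4: UPDATE e=2 (pending; pending now {d=3, e=2})
Op 5: UPDATE b=7 (pending; pending now {b=7, d=3, e=2})
Op 6: UPDATE e=28 (pending; pending now {b=7, d=3, e=28})
Op 7: UPDATE b=15 (pending; pending now {b=15, d=3, e=28})
Op 8: UPDATE e=17 (pending; pending now {b=15, d=3, e=17})
Op 9: ROLLBACK: discarded pending ['b', 'd', 'e']; in_txn=False
Op 10: UPDATE e=10 (auto-commit; committed e=10)
Op 11: UPDATE d=2 (auto-commit; committed d=2)
Op 12: BEGIN: in_txn=True, pending={}
ROLLBACK at op 9 discards: ['b', 'd', 'e']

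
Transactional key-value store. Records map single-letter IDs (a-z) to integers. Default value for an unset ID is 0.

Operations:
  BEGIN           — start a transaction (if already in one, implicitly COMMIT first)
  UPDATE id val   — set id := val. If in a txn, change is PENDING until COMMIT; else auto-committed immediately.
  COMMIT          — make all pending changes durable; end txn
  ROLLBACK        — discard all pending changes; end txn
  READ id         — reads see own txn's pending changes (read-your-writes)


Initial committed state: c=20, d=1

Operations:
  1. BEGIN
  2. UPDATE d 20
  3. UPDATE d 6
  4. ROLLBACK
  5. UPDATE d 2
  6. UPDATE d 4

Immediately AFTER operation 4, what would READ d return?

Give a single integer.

Answer: 1

Derivation:
Initial committed: {c=20, d=1}
Op 1: BEGIN: in_txn=True, pending={}
Op 2: UPDATE d=20 (pending; pending now {d=20})
Op 3: UPDATE d=6 (pending; pending now {d=6})
Op 4: ROLLBACK: discarded pending ['d']; in_txn=False
After op 4: visible(d) = 1 (pending={}, committed={c=20, d=1})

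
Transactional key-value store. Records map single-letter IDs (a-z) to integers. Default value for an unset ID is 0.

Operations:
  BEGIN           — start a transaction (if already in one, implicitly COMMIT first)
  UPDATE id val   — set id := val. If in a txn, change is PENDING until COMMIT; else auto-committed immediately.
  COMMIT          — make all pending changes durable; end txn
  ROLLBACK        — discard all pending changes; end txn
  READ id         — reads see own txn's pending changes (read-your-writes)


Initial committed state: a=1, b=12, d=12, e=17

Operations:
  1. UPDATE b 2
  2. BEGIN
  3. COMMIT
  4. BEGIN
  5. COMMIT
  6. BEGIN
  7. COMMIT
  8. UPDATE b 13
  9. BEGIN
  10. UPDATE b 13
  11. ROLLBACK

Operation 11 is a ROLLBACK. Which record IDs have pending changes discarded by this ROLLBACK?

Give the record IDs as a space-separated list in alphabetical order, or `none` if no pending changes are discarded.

Initial committed: {a=1, b=12, d=12, e=17}
Op 1: UPDATE b=2 (auto-commit; committed b=2)
Op 2: BEGIN: in_txn=True, pending={}
Op 3: COMMIT: merged [] into committed; committed now {a=1, b=2, d=12, e=17}
Op 4: BEGIN: in_txn=True, pending={}
Op 5: COMMIT: merged [] into committed; committed now {a=1, b=2, d=12, e=17}
Op 6: BEGIN: in_txn=True, pending={}
Op 7: COMMIT: merged [] into committed; committed now {a=1, b=2, d=12, e=17}
Op 8: UPDATE b=13 (auto-commit; committed b=13)
Op 9: BEGIN: in_txn=True, pending={}
Op 10: UPDATE b=13 (pending; pending now {b=13})
Op 11: ROLLBACK: discarded pending ['b']; in_txn=False
ROLLBACK at op 11 discards: ['b']

Answer: b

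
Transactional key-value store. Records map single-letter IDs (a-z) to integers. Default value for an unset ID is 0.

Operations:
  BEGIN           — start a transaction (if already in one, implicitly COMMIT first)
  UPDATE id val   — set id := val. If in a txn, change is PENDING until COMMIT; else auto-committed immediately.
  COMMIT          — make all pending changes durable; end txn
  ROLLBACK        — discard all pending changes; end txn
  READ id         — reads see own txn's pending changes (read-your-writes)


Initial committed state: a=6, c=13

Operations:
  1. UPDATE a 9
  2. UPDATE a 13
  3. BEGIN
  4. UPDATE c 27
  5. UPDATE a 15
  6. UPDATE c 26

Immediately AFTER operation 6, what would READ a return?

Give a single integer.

Initial committed: {a=6, c=13}
Op 1: UPDATE a=9 (auto-commit; committed a=9)
Op 2: UPDATE a=13 (auto-commit; committed a=13)
Op 3: BEGIN: in_txn=True, pending={}
Op 4: UPDATE c=27 (pending; pending now {c=27})
Op 5: UPDATE a=15 (pending; pending now {a=15, c=27})
Op 6: UPDATE c=26 (pending; pending now {a=15, c=26})
After op 6: visible(a) = 15 (pending={a=15, c=26}, committed={a=13, c=13})

Answer: 15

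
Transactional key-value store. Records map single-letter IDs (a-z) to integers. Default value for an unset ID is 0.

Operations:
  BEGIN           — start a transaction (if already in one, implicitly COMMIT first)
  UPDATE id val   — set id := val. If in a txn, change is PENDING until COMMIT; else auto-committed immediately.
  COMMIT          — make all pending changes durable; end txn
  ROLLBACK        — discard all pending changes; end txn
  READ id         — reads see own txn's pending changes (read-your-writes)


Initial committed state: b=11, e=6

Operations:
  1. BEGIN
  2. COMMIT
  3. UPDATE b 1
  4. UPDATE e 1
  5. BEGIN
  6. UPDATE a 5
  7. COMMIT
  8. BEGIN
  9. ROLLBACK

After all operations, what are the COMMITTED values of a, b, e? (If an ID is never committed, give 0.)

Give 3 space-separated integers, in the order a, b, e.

Initial committed: {b=11, e=6}
Op 1: BEGIN: in_txn=True, pending={}
Op 2: COMMIT: merged [] into committed; committed now {b=11, e=6}
Op 3: UPDATE b=1 (auto-commit; committed b=1)
Op 4: UPDATE e=1 (auto-commit; committed e=1)
Op 5: BEGIN: in_txn=True, pending={}
Op 6: UPDATE a=5 (pending; pending now {a=5})
Op 7: COMMIT: merged ['a'] into committed; committed now {a=5, b=1, e=1}
Op 8: BEGIN: in_txn=True, pending={}
Op 9: ROLLBACK: discarded pending []; in_txn=False
Final committed: {a=5, b=1, e=1}

Answer: 5 1 1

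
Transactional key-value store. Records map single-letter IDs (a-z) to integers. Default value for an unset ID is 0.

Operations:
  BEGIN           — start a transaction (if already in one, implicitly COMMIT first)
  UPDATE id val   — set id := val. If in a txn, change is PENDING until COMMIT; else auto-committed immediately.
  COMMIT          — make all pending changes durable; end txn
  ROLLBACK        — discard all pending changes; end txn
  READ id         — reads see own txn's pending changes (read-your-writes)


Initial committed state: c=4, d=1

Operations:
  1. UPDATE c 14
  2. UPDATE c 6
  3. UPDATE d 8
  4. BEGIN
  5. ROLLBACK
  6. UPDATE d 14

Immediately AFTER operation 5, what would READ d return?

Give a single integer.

Answer: 8

Derivation:
Initial committed: {c=4, d=1}
Op 1: UPDATE c=14 (auto-commit; committed c=14)
Op 2: UPDATE c=6 (auto-commit; committed c=6)
Op 3: UPDATE d=8 (auto-commit; committed d=8)
Op 4: BEGIN: in_txn=True, pending={}
Op 5: ROLLBACK: discarded pending []; in_txn=False
After op 5: visible(d) = 8 (pending={}, committed={c=6, d=8})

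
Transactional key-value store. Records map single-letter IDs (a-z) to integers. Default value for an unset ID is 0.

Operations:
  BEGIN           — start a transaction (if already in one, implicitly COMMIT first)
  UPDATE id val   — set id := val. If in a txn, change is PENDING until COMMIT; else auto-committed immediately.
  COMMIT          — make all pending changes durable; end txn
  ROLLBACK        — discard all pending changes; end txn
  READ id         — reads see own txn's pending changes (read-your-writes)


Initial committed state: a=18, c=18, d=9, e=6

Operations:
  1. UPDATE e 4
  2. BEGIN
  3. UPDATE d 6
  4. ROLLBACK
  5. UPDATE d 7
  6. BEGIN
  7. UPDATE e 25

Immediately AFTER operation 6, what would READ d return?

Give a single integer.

Answer: 7

Derivation:
Initial committed: {a=18, c=18, d=9, e=6}
Op 1: UPDATE e=4 (auto-commit; committed e=4)
Op 2: BEGIN: in_txn=True, pending={}
Op 3: UPDATE d=6 (pending; pending now {d=6})
Op 4: ROLLBACK: discarded pending ['d']; in_txn=False
Op 5: UPDATE d=7 (auto-commit; committed d=7)
Op 6: BEGIN: in_txn=True, pending={}
After op 6: visible(d) = 7 (pending={}, committed={a=18, c=18, d=7, e=4})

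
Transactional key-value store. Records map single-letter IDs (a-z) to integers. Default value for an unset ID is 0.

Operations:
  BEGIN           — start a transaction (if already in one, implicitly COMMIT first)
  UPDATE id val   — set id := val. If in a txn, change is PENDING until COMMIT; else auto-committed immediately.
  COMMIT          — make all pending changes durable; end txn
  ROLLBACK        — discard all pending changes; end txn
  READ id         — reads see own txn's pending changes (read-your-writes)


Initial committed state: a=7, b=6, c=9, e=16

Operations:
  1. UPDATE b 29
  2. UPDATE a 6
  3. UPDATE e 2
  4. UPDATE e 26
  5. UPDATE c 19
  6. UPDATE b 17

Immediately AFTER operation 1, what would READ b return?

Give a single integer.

Answer: 29

Derivation:
Initial committed: {a=7, b=6, c=9, e=16}
Op 1: UPDATE b=29 (auto-commit; committed b=29)
After op 1: visible(b) = 29 (pending={}, committed={a=7, b=29, c=9, e=16})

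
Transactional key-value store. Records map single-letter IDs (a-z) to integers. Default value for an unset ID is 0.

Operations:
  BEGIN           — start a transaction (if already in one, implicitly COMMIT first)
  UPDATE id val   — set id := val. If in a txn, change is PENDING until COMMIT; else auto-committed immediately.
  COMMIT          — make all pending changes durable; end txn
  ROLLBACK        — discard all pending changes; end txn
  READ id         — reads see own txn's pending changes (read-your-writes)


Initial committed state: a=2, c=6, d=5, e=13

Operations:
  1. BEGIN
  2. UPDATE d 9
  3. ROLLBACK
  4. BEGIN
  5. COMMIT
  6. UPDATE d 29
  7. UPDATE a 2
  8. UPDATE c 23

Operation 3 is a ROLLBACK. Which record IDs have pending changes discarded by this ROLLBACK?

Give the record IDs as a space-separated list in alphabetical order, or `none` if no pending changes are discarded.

Initial committed: {a=2, c=6, d=5, e=13}
Op 1: BEGIN: in_txn=True, pending={}
Op 2: UPDATE d=9 (pending; pending now {d=9})
Op 3: ROLLBACK: discarded pending ['d']; in_txn=False
Op 4: BEGIN: in_txn=True, pending={}
Op 5: COMMIT: merged [] into committed; committed now {a=2, c=6, d=5, e=13}
Op 6: UPDATE d=29 (auto-commit; committed d=29)
Op 7: UPDATE a=2 (auto-commit; committed a=2)
Op 8: UPDATE c=23 (auto-commit; committed c=23)
ROLLBACK at op 3 discards: ['d']

Answer: d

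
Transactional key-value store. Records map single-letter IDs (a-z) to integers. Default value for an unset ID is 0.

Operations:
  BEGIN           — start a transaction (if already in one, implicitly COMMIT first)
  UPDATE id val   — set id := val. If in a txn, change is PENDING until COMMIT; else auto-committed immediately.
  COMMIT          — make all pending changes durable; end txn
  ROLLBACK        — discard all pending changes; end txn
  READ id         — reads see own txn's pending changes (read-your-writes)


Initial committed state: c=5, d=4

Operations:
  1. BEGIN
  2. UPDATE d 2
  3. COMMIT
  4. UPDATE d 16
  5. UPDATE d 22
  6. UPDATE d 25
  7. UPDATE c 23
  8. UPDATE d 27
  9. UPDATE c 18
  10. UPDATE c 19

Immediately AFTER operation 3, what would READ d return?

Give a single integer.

Answer: 2

Derivation:
Initial committed: {c=5, d=4}
Op 1: BEGIN: in_txn=True, pending={}
Op 2: UPDATE d=2 (pending; pending now {d=2})
Op 3: COMMIT: merged ['d'] into committed; committed now {c=5, d=2}
After op 3: visible(d) = 2 (pending={}, committed={c=5, d=2})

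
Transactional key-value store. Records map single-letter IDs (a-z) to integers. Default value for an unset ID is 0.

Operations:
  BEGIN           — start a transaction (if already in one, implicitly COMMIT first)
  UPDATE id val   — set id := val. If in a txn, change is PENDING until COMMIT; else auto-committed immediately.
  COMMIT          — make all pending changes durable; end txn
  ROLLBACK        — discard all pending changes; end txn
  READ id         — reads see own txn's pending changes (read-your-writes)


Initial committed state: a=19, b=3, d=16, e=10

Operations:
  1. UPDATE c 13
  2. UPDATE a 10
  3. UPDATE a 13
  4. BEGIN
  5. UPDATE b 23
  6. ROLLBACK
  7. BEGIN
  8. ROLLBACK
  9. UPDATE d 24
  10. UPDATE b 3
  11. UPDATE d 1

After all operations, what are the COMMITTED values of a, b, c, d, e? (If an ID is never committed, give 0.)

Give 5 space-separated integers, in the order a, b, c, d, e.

Answer: 13 3 13 1 10

Derivation:
Initial committed: {a=19, b=3, d=16, e=10}
Op 1: UPDATE c=13 (auto-commit; committed c=13)
Op 2: UPDATE a=10 (auto-commit; committed a=10)
Op 3: UPDATE a=13 (auto-commit; committed a=13)
Op 4: BEGIN: in_txn=True, pending={}
Op 5: UPDATE b=23 (pending; pending now {b=23})
Op 6: ROLLBACK: discarded pending ['b']; in_txn=False
Op 7: BEGIN: in_txn=True, pending={}
Op 8: ROLLBACK: discarded pending []; in_txn=False
Op 9: UPDATE d=24 (auto-commit; committed d=24)
Op 10: UPDATE b=3 (auto-commit; committed b=3)
Op 11: UPDATE d=1 (auto-commit; committed d=1)
Final committed: {a=13, b=3, c=13, d=1, e=10}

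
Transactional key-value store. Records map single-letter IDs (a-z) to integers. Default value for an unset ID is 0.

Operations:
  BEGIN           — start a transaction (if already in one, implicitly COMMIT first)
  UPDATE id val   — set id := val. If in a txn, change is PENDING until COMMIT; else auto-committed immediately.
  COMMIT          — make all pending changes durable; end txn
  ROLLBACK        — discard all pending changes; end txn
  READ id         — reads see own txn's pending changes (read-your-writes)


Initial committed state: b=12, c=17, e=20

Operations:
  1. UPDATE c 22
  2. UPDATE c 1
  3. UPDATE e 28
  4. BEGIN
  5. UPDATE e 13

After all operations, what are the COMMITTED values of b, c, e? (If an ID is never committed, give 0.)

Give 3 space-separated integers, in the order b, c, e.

Answer: 12 1 28

Derivation:
Initial committed: {b=12, c=17, e=20}
Op 1: UPDATE c=22 (auto-commit; committed c=22)
Op 2: UPDATE c=1 (auto-commit; committed c=1)
Op 3: UPDATE e=28 (auto-commit; committed e=28)
Op 4: BEGIN: in_txn=True, pending={}
Op 5: UPDATE e=13 (pending; pending now {e=13})
Final committed: {b=12, c=1, e=28}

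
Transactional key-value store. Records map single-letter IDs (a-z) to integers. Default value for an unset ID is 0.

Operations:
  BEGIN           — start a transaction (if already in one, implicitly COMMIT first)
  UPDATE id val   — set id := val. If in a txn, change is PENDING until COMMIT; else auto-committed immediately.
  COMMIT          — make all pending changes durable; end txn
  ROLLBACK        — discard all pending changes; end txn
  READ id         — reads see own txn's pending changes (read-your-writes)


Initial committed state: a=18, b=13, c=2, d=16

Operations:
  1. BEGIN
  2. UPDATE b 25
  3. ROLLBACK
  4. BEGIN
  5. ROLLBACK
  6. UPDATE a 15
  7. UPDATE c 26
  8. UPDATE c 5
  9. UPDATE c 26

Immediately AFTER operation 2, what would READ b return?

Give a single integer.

Initial committed: {a=18, b=13, c=2, d=16}
Op 1: BEGIN: in_txn=True, pending={}
Op 2: UPDATE b=25 (pending; pending now {b=25})
After op 2: visible(b) = 25 (pending={b=25}, committed={a=18, b=13, c=2, d=16})

Answer: 25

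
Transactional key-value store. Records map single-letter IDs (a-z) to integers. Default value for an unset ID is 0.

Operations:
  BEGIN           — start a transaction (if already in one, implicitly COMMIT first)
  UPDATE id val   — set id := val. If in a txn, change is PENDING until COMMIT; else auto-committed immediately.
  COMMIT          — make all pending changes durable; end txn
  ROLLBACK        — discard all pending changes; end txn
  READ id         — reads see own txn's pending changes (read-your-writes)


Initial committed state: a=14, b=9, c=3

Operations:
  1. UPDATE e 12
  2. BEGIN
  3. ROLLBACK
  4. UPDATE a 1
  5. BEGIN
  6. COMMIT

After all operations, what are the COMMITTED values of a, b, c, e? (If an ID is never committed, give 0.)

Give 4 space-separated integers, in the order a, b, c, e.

Initial committed: {a=14, b=9, c=3}
Op 1: UPDATE e=12 (auto-commit; committed e=12)
Op 2: BEGIN: in_txn=True, pending={}
Op 3: ROLLBACK: discarded pending []; in_txn=False
Op 4: UPDATE a=1 (auto-commit; committed a=1)
Op 5: BEGIN: in_txn=True, pending={}
Op 6: COMMIT: merged [] into committed; committed now {a=1, b=9, c=3, e=12}
Final committed: {a=1, b=9, c=3, e=12}

Answer: 1 9 3 12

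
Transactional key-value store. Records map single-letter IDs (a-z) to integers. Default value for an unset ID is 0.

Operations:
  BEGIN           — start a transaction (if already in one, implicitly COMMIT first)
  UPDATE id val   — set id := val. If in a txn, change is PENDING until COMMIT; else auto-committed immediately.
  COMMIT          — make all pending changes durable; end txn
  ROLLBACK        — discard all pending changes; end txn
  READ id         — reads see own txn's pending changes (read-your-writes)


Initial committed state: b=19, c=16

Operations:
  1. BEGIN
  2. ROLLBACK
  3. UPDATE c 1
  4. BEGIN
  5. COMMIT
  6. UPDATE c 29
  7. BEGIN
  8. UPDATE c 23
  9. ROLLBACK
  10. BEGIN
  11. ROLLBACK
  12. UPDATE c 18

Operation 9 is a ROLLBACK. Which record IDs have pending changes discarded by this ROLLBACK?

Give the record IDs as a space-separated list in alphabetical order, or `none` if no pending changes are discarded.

Answer: c

Derivation:
Initial committed: {b=19, c=16}
Op 1: BEGIN: in_txn=True, pending={}
Op 2: ROLLBACK: discarded pending []; in_txn=False
Op 3: UPDATE c=1 (auto-commit; committed c=1)
Op 4: BEGIN: in_txn=True, pending={}
Op 5: COMMIT: merged [] into committed; committed now {b=19, c=1}
Op 6: UPDATE c=29 (auto-commit; committed c=29)
Op 7: BEGIN: in_txn=True, pending={}
Op 8: UPDATE c=23 (pending; pending now {c=23})
Op 9: ROLLBACK: discarded pending ['c']; in_txn=False
Op 10: BEGIN: in_txn=True, pending={}
Op 11: ROLLBACK: discarded pending []; in_txn=False
Op 12: UPDATE c=18 (auto-commit; committed c=18)
ROLLBACK at op 9 discards: ['c']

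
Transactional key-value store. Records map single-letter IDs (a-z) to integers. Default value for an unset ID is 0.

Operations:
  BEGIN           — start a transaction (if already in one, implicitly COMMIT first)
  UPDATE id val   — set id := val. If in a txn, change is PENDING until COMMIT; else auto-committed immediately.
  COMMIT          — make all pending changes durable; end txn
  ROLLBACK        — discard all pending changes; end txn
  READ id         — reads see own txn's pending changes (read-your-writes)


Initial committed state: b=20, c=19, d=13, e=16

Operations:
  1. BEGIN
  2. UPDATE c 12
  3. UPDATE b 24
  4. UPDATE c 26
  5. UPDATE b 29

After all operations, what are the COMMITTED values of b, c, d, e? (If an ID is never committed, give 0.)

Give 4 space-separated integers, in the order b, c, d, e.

Answer: 20 19 13 16

Derivation:
Initial committed: {b=20, c=19, d=13, e=16}
Op 1: BEGIN: in_txn=True, pending={}
Op 2: UPDATE c=12 (pending; pending now {c=12})
Op 3: UPDATE b=24 (pending; pending now {b=24, c=12})
Op 4: UPDATE c=26 (pending; pending now {b=24, c=26})
Op 5: UPDATE b=29 (pending; pending now {b=29, c=26})
Final committed: {b=20, c=19, d=13, e=16}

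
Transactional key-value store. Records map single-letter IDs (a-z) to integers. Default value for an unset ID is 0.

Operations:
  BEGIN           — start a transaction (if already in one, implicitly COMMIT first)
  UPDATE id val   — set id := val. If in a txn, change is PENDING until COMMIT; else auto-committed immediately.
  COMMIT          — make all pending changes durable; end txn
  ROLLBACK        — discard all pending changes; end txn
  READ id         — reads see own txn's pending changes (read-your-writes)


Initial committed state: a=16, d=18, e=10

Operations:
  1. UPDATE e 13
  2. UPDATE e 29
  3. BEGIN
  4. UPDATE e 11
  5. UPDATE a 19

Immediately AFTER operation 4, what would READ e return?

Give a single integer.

Initial committed: {a=16, d=18, e=10}
Op 1: UPDATE e=13 (auto-commit; committed e=13)
Op 2: UPDATE e=29 (auto-commit; committed e=29)
Op 3: BEGIN: in_txn=True, pending={}
Op 4: UPDATE e=11 (pending; pending now {e=11})
After op 4: visible(e) = 11 (pending={e=11}, committed={a=16, d=18, e=29})

Answer: 11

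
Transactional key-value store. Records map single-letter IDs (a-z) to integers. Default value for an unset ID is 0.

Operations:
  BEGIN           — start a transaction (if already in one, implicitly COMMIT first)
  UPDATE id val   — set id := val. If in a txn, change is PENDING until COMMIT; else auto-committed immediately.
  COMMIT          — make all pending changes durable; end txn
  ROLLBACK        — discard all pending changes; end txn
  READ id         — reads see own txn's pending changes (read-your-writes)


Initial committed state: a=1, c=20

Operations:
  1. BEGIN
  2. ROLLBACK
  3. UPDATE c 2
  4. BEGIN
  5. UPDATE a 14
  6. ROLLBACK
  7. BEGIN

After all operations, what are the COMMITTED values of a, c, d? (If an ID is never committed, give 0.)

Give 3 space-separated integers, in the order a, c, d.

Answer: 1 2 0

Derivation:
Initial committed: {a=1, c=20}
Op 1: BEGIN: in_txn=True, pending={}
Op 2: ROLLBACK: discarded pending []; in_txn=False
Op 3: UPDATE c=2 (auto-commit; committed c=2)
Op 4: BEGIN: in_txn=True, pending={}
Op 5: UPDATE a=14 (pending; pending now {a=14})
Op 6: ROLLBACK: discarded pending ['a']; in_txn=False
Op 7: BEGIN: in_txn=True, pending={}
Final committed: {a=1, c=2}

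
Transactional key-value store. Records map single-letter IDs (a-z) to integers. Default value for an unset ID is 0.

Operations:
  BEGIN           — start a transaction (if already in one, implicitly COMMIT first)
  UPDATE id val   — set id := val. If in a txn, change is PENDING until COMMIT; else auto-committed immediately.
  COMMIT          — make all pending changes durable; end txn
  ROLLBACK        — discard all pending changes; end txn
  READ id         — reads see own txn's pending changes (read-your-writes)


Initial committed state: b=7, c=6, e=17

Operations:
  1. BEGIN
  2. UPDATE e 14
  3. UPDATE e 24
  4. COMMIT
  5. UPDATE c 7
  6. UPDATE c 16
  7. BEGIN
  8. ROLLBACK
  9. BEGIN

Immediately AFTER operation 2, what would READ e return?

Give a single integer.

Answer: 14

Derivation:
Initial committed: {b=7, c=6, e=17}
Op 1: BEGIN: in_txn=True, pending={}
Op 2: UPDATE e=14 (pending; pending now {e=14})
After op 2: visible(e) = 14 (pending={e=14}, committed={b=7, c=6, e=17})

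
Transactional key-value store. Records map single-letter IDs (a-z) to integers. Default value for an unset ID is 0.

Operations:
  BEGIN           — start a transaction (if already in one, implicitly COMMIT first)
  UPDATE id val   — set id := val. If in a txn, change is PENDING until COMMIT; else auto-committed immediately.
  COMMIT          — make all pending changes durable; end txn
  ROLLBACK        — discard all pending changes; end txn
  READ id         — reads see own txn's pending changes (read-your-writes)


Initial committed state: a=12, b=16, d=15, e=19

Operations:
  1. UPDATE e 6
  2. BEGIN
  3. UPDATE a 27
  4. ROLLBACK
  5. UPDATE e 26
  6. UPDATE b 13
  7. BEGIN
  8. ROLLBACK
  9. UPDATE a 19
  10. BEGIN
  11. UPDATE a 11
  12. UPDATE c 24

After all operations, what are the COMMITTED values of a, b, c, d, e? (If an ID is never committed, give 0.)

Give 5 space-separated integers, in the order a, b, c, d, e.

Initial committed: {a=12, b=16, d=15, e=19}
Op 1: UPDATE e=6 (auto-commit; committed e=6)
Op 2: BEGIN: in_txn=True, pending={}
Op 3: UPDATE a=27 (pending; pending now {a=27})
Op 4: ROLLBACK: discarded pending ['a']; in_txn=False
Op 5: UPDATE e=26 (auto-commit; committed e=26)
Op 6: UPDATE b=13 (auto-commit; committed b=13)
Op 7: BEGIN: in_txn=True, pending={}
Op 8: ROLLBACK: discarded pending []; in_txn=False
Op 9: UPDATE a=19 (auto-commit; committed a=19)
Op 10: BEGIN: in_txn=True, pending={}
Op 11: UPDATE a=11 (pending; pending now {a=11})
Op 12: UPDATE c=24 (pending; pending now {a=11, c=24})
Final committed: {a=19, b=13, d=15, e=26}

Answer: 19 13 0 15 26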